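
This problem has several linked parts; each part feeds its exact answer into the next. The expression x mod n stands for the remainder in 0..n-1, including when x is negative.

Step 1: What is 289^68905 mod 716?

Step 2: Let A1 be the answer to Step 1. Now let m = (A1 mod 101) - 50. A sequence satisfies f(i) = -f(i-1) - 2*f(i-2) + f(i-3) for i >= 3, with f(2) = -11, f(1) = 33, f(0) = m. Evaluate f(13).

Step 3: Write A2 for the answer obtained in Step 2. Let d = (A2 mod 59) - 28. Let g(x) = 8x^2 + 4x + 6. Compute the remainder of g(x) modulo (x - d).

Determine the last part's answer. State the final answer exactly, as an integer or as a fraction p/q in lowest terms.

Step 1: squarings mod 716: 289^1=289, 289^2=465, 289^4=709, 289^8=49, 289^16=253, 289^32=285, 289^64=317, 289^128=249, 289^256=425, 289^512=193, 289^1024=17, 289^2048=289, 289^4096=465, 289^8192=709, 289^16384=49, 289^32768=253, 289^65536=285; 289^68905 = 289^1 * 289^8 * 289^32 * 289^256 * 289^1024 * 289^2048 * 289^65536 = 145 (mod 716); answer 145
Step 2: A1 = 145; m = -6; f(3) = -1*(-11) - 2*(33) + 1*(-6) = -61; iterating: f(3)=-61, f(4)=116, f(5)=-5, f(6)=-288, f(7)=414, f(8)=157, f(9)=-1273, f(10)=1373, f(11)=1330, f(12)=-5349, f(13)=4062; answer 4062
Step 3: A2 = 4062; d = 22; remainder = value at the root: 8*(22)^2 + 4*(22)^1 + 6 = (3872) + (88) + (6) = 3966; answer 3966

3966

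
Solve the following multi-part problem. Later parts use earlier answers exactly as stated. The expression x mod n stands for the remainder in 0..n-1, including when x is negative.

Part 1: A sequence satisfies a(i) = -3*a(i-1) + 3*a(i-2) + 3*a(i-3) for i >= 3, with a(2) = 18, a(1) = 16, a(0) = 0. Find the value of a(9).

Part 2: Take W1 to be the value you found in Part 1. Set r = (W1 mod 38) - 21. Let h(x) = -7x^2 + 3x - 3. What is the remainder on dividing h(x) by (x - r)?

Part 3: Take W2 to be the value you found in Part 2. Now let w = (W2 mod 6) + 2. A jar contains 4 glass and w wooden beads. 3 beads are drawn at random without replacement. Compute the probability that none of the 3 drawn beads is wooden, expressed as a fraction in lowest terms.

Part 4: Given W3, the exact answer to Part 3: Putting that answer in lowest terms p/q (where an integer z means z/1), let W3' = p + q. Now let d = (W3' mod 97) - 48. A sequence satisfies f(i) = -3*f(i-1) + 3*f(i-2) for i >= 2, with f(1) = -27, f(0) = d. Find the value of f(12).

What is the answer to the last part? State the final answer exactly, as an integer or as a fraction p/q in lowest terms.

12368214

Part 1: a(3) = -3*(18) + 3*(16) + 3*(0) = -6; iterating: a(3)=-6, a(4)=120, a(5)=-324, a(6)=1314, a(7)=-4554, a(8)=16632, a(9)=-59616; answer -59616
Part 2: W1 = -59616; r = -15; remainder = value at the root: -7*(-15)^2 + 3*(-15)^1 - 3 = (-1575) + (-45) + (-3) = -1623; answer -1623
Part 3: W2 = -1623; w = 5; total draws C(9,3) = 84; favorable C(4,3) = 4; P = 1/21; answer 1/21
Part 4: W3 = 1/21; threaded value p + q = 22; d = -26; f(2) = -3*(-27) + 3*(-26) = 3; iterating: f(2)=3, f(3)=-90, f(4)=279, f(5)=-1107, f(6)=4158, f(7)=-15795, f(8)=59859, f(9)=-226962, f(10)=860463, f(11)=-3262275, f(12)=12368214; answer 12368214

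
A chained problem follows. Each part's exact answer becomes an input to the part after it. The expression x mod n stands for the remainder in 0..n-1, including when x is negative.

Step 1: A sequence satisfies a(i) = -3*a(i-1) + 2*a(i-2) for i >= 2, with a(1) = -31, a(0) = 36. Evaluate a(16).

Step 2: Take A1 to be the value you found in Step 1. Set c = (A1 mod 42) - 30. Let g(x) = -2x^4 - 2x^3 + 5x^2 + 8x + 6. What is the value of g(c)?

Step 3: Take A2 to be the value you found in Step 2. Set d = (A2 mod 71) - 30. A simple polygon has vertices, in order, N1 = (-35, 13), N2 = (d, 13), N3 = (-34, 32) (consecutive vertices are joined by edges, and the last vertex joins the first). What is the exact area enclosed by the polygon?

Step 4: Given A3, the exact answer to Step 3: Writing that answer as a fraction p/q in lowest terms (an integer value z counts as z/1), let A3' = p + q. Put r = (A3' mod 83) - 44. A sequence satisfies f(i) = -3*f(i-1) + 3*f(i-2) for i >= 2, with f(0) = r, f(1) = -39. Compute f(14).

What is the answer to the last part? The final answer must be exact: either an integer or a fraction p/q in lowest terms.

Step 1: a(2) = -3*(-31) + 2*(36) = 165; iterating: a(2)=165, a(3)=-557, a(4)=2001, a(5)=-7117, a(6)=25353, a(7)=-90293, a(8)=321585, a(9)=-1145341, a(10)=4079193, a(11)=-14528261, a(12)=51743169, a(13)=-184286029, a(14)=656344425, a(15)=-2337605333, a(16)=8325504849; answer 8325504849
Step 2: A1 = 8325504849; c = 9; -2*(9)^4 - 2*(9)^3 + 5*(9)^2 + 8*(9)^1 + 6 = (-13122) + (-1458) + (405) + (72) + (6) = -14097; answer -14097
Step 3: A2 = -14097; d = 2; cross terms: (-35*13 - 2*13)=-481, (2*32 - -34*13)=506, (-34*13 - -35*32)=678; twice the area = |703| = 703; area = 703/2; answer 703/2
Step 4: A3 = 703/2; threaded value p + q = 705; r = -3; f(2) = -3*(-39) + 3*(-3) = 108; iterating: f(2)=108, f(3)=-441, f(4)=1647, f(5)=-6264, f(6)=23733, f(7)=-89991, f(8)=341172, f(9)=-1293489, f(10)=4903983, f(11)=-18592416, f(12)=70489197, f(13)=-267244839, f(14)=1013202108; answer 1013202108

1013202108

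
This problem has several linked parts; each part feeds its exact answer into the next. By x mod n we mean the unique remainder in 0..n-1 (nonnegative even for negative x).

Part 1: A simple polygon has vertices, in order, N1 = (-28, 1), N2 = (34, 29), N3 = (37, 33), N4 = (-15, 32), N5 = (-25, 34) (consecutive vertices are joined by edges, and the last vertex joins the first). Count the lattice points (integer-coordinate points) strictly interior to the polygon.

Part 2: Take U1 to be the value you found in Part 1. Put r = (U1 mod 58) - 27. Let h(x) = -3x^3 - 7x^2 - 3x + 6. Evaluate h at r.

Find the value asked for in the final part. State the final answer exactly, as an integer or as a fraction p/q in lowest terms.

42581

Part 1: cross terms: (-28*29 - 34*1)=-846, (34*33 - 37*29)=49, (37*32 - -15*33)=1679, (-15*34 - -25*32)=290, (-25*1 - -28*34)=927; twice the area = |2099| = 2099; area = 2099/2; boundary points = 2 + 1 + 1 + 2 + 3 = 9; strictly interior points = area - boundary/2 + 1 = 1046; answer 1046
Part 2: U1 = 1046; r = -25; -3*(-25)^3 - 7*(-25)^2 - 3*(-25)^1 + 6 = (46875) + (-4375) + (75) + (6) = 42581; answer 42581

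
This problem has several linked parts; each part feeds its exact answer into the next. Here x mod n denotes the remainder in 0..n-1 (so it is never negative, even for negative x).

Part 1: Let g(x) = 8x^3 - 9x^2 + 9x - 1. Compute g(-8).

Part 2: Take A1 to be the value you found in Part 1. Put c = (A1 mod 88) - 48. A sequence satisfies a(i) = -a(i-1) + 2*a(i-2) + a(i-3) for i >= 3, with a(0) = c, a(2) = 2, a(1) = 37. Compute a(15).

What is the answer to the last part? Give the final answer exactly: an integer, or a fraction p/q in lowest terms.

8429

Part 1: 8*(-8)^3 - 9*(-8)^2 + 9*(-8)^1 - 1 = (-4096) + (-576) + (-72) + (-1) = -4745; answer -4745
Part 2: A1 = -4745; c = -41; a(3) = -1*(2) + 2*(37) + 1*(-41) = 31; iterating: a(3)=31, a(4)=10, a(5)=54, a(6)=-3, a(7)=121, a(8)=-73, a(9)=312, a(10)=-337, a(11)=888, a(12)=-1250, a(13)=2689, a(14)=-4301, a(15)=8429; answer 8429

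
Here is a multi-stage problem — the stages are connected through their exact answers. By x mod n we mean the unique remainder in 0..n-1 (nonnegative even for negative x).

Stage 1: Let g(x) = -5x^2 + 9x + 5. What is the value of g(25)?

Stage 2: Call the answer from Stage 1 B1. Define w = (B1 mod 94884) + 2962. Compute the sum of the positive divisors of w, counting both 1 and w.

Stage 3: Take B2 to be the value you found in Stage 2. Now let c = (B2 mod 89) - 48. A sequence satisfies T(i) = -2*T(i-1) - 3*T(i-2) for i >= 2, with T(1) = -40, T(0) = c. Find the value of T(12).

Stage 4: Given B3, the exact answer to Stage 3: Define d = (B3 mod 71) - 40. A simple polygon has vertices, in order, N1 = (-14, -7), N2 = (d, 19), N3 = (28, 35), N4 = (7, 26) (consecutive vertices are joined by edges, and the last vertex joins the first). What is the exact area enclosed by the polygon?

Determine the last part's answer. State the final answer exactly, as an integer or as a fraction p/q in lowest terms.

504

Stage 1: -5*(25)^2 + 9*(25)^1 + 5 = (-3125) + (225) + (5) = -2895; answer -2895
Stage 2: B1 = -2895; w = 94951; 94951 is prime, so its only divisors are 1 and 94951; sigma = 1 + 94951 = 94952; answer 94952
Stage 3: B2 = 94952; c = 30; T(2) = -2*(-40) - 3*(30) = -10; iterating: T(2)=-10, T(3)=140, T(4)=-250, T(5)=80, T(6)=590, T(7)=-1420, T(8)=1070, T(9)=2120, T(10)=-7450, T(11)=8540, T(12)=5270; answer 5270
Stage 4: B3 = 5270; d = -24; cross terms: (-14*19 - -24*-7)=-434, (-24*35 - 28*19)=-1372, (28*26 - 7*35)=483, (7*-7 - -14*26)=315; twice the area = |-1008| = 1008; area = 504; answer 504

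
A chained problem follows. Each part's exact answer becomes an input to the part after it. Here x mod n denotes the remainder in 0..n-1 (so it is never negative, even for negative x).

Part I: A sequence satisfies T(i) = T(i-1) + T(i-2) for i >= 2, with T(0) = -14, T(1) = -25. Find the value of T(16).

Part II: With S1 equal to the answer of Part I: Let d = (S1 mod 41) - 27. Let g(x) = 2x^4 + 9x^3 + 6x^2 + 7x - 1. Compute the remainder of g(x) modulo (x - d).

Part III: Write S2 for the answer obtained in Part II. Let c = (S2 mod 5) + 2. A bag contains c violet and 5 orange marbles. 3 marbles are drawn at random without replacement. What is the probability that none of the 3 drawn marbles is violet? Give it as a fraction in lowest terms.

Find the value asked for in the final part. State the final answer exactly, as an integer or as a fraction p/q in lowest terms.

5/28

Part I: T(2) = 1*(-25) + 1*(-14) = -39; iterating: T(2)=-39, T(3)=-64, T(4)=-103, T(5)=-167, T(6)=-270, T(7)=-437, T(8)=-707, T(9)=-1144, T(10)=-1851, T(11)=-2995, T(12)=-4846, T(13)=-7841, T(14)=-12687, T(15)=-20528, T(16)=-33215; answer -33215
Part II: S1 = -33215; d = 9; remainder = value at the root: 2*(9)^4 + 9*(9)^3 + 6*(9)^2 + 7*(9)^1 - 1 = (13122) + (6561) + (486) + (63) + (-1) = 20231; answer 20231
Part III: S2 = 20231; c = 3; total draws C(8,3) = 56; favorable C(5,3) = 10; P = 5/28; answer 5/28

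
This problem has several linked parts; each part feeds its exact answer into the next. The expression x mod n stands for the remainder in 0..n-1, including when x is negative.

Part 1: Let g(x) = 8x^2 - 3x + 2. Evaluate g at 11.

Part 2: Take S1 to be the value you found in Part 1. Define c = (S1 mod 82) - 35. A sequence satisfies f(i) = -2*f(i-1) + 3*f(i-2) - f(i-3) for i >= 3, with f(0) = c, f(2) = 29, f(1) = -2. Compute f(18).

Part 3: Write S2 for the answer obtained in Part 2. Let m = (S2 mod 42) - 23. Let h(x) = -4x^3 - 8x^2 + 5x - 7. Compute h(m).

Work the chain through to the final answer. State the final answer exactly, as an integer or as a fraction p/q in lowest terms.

Part 1: 8*(11)^2 - 3*(11)^1 + 2 = (968) + (-33) + (2) = 937; answer 937
Part 2: S1 = 937; c = 0; f(3) = -2*(29) + 3*(-2) - 1*(0) = -64; iterating: f(3)=-64, f(4)=217, f(5)=-655, f(6)=2025, f(7)=-6232, f(8)=19194, f(9)=-59109, f(10)=182032, f(11)=-560585, f(12)=1726375, f(13)=-5316537, f(14)=16372784, f(15)=-50421554, f(16)=155277997, f(17)=-478193440, f(18)=1472642425; answer 1472642425
Part 3: S2 = 1472642425; m = 14; -4*(14)^3 - 8*(14)^2 + 5*(14)^1 - 7 = (-10976) + (-1568) + (70) + (-7) = -12481; answer -12481

-12481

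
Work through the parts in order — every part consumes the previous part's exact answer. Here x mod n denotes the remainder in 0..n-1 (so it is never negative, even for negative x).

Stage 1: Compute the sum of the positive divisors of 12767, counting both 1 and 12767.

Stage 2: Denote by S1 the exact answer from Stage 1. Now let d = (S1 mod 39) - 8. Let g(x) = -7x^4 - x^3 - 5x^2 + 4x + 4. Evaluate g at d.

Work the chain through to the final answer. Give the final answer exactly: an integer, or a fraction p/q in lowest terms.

Stage 1: 12767 = 17 * 751; sigma = (1 + 17) * (1 + 751) = 18 * 752 = 13536; answer 13536
Stage 2: S1 = 13536; d = -5; -7*(-5)^4 - 1*(-5)^3 - 5*(-5)^2 + 4*(-5)^1 + 4 = (-4375) + (125) + (-125) + (-20) + (4) = -4391; answer -4391

-4391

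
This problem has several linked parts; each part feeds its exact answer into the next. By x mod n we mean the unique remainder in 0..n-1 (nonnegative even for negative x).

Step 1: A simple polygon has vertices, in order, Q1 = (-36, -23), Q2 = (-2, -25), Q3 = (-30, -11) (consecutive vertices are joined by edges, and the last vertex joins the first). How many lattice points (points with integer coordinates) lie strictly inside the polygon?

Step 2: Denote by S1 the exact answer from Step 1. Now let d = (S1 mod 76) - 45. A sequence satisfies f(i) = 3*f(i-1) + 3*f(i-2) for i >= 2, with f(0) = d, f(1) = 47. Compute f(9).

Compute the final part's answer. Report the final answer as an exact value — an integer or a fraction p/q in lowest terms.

Step 1: cross terms: (-36*-25 - -2*-23)=854, (-2*-11 - -30*-25)=-728, (-30*-23 - -36*-11)=294; twice the area = |420| = 420; area = 210; boundary points = 2 + 14 + 6 = 22; strictly interior points = area - boundary/2 + 1 = 200; answer 200
Step 2: S1 = 200; d = 3; f(2) = 3*(47) + 3*(3) = 150; iterating: f(2)=150, f(3)=591, f(4)=2223, f(5)=8442, f(6)=31995, f(7)=121311, f(8)=459918, f(9)=1743687; answer 1743687

1743687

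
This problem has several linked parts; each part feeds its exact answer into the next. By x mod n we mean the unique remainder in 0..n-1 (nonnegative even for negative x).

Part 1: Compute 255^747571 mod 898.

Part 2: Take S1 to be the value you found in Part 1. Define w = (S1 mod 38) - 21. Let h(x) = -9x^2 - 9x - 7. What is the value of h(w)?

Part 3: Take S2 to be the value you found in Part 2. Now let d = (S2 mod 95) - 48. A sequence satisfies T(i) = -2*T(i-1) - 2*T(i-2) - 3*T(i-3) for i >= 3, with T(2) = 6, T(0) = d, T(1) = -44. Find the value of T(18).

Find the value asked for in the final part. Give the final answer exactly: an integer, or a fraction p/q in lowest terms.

609144

Part 1: squarings mod 898: 255^1=255, 255^2=369, 255^4=563, 255^8=873, 255^16=625, 255^32=893, 255^64=25, 255^128=625, 255^256=893, 255^512=25, 255^1024=625, 255^2048=893, 255^4096=25, 255^8192=625, 255^16384=893, 255^32768=25, 255^65536=625, 255^131072=893, 255^262144=25, 255^524288=625; 255^747571 = 255^1 * 255^2 * 255^16 * 255^32 * 255^2048 * 255^8192 * 255^16384 * 255^65536 * 255^131072 * 255^524288 = 39 (mod 898); answer 39
Part 2: S1 = 39; w = -20; -9*(-20)^2 - 9*(-20)^1 - 7 = (-3600) + (180) + (-7) = -3427; answer -3427
Part 3: S2 = -3427; d = 40; T(3) = -2*(6) - 2*(-44) - 3*(40) = -44; iterating: T(3)=-44, T(4)=208, T(5)=-346, T(6)=408, T(7)=-748, T(8)=1718, T(9)=-3164, T(10)=5136, T(11)=-9098, T(12)=17416, T(13)=-32044, T(14)=56550, T(15)=-101260, T(16)=185552, T(17)=-338234, T(18)=609144; answer 609144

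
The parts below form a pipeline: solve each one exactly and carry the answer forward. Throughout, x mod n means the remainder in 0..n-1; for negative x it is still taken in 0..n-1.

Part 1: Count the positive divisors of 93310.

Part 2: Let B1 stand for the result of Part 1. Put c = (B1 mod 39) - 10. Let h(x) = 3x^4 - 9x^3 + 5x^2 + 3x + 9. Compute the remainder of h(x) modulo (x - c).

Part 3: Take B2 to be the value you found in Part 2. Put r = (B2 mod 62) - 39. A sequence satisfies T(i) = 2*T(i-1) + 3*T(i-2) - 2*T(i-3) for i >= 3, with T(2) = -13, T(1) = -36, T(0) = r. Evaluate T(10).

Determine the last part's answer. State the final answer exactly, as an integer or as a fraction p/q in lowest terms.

Part 1: 93310 = 2 * 5 * 7 * 31 * 43; number of divisors = (1+1) * (1+1) * (1+1) * (1+1) * (1+1) = 32; answer 32
Part 2: B1 = 32; c = 22; remainder = value at the root: 3*(22)^4 - 9*(22)^3 + 5*(22)^2 + 3*(22)^1 + 9 = (702768) + (-95832) + (2420) + (66) + (9) = 609431; answer 609431
Part 3: B2 = 609431; r = -6; T(3) = 2*(-13) + 3*(-36) - 2*(-6) = -122; iterating: T(3)=-122, T(4)=-211, T(5)=-762, T(6)=-1913, T(7)=-5690, T(8)=-15595, T(9)=-44434, T(10)=-124273; answer -124273

-124273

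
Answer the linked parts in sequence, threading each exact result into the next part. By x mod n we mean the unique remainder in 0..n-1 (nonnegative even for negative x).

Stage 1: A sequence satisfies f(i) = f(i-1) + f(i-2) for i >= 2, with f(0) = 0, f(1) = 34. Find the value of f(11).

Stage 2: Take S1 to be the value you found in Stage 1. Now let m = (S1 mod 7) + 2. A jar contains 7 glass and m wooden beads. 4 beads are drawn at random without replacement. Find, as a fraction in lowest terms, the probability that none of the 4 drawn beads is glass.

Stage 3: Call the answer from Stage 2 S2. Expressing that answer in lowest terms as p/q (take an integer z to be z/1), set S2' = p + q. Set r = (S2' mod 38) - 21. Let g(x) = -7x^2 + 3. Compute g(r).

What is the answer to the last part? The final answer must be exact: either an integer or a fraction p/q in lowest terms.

-249

Stage 1: f(2) = 1*(34) + 1*(0) = 34; iterating: f(2)=34, f(3)=68, f(4)=102, f(5)=170, f(6)=272, f(7)=442, f(8)=714, f(9)=1156, f(10)=1870, f(11)=3026; answer 3026
Stage 2: S1 = 3026; m = 4; total draws C(11,4) = 330; favorable C(4,4) = 1; P = 1/330; answer 1/330
Stage 3: S2 = 1/330; threaded value p + q = 331; r = 6; -7*(6)^2 + 3 = (-252) + (3) = -249; answer -249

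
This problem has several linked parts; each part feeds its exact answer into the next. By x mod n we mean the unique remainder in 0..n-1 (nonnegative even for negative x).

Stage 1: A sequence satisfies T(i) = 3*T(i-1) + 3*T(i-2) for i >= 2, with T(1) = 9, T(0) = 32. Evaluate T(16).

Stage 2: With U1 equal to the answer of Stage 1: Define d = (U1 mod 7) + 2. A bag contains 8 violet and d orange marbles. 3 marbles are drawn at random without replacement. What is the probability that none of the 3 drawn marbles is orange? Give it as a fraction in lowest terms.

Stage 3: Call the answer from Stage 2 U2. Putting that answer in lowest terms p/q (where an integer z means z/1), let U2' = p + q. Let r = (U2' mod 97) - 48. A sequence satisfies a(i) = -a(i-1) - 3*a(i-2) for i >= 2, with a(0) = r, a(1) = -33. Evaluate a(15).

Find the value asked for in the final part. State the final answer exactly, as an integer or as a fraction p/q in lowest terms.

-91671

Stage 1: T(2) = 3*(9) + 3*(32) = 123; iterating: T(2)=123, T(3)=396, T(4)=1557, T(5)=5859, T(6)=22248, T(7)=84321, T(8)=319707, T(9)=1212084, T(10)=4595373, T(11)=17422371, T(12)=66053232, T(13)=250426809, T(14)=949440123, T(15)=3599600796, T(16)=13647122757; answer 13647122757
Stage 2: U1 = 13647122757; d = 4; total draws C(12,3) = 220; favorable C(8,3) = 56; P = 14/55; answer 14/55
Stage 3: U2 = 14/55; threaded value p + q = 69; r = 21; a(2) = -1*(-33) - 3*(21) = -30; iterating: a(2)=-30, a(3)=129, a(4)=-39, a(5)=-348, a(6)=465, a(7)=579, a(8)=-1974, a(9)=237, a(10)=5685, a(11)=-6396, a(12)=-10659, a(13)=29847, a(14)=2130, a(15)=-91671; answer -91671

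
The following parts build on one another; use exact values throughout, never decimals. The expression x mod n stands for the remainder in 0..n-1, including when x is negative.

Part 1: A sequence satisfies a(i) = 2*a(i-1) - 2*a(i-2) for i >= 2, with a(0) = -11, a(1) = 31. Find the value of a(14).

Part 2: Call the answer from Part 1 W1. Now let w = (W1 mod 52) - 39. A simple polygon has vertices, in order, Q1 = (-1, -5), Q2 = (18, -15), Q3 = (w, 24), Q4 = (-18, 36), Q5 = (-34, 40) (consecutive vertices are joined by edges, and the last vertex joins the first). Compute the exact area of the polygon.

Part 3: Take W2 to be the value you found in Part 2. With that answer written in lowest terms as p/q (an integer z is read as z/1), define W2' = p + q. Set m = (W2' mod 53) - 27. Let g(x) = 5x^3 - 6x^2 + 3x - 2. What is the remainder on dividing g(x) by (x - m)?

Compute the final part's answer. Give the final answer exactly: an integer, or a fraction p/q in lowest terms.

0

Part 1: a(2) = 2*(31) - 2*(-11) = 84; iterating: a(2)=84, a(3)=106, a(4)=44, a(5)=-124, a(6)=-336, a(7)=-424, a(8)=-176, a(9)=496, a(10)=1344, a(11)=1696, a(12)=704, a(13)=-1984, a(14)=-5376; answer -5376
Part 2: W1 = -5376; w = -7; cross terms: (-1*-15 - 18*-5)=105, (18*24 - -7*-15)=327, (-7*36 - -18*24)=180, (-18*40 - -34*36)=504, (-34*-5 - -1*40)=210; twice the area = |1326| = 1326; area = 663; answer 663
Part 3: W2 = 663; threaded value p + q = 664; m = 1; remainder = value at the root: 5*(1)^3 - 6*(1)^2 + 3*(1)^1 - 2 = (5) + (-6) + (3) + (-2) = 0; answer 0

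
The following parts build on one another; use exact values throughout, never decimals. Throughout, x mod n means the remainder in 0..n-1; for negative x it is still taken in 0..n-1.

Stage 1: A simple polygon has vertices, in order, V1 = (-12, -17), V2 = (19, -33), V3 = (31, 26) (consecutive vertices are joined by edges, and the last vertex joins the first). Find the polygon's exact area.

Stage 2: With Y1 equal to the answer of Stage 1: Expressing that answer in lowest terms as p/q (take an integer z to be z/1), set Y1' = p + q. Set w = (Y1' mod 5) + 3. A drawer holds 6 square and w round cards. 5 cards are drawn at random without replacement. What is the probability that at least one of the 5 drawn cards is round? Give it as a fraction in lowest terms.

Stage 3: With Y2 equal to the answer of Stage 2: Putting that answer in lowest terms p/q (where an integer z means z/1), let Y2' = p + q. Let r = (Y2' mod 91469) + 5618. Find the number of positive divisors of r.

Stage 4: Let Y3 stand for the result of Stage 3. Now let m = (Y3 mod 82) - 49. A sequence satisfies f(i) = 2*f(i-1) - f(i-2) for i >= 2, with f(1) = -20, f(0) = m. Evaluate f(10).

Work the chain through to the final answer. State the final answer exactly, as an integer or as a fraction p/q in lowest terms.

223

Stage 1: cross terms: (-12*-33 - 19*-17)=719, (19*26 - 31*-33)=1517, (31*-17 - -12*26)=-215; twice the area = |2021| = 2021; area = 2021/2; answer 2021/2
Stage 2: Y1 = 2021/2; threaded value p + q = 2023; w = 6; total draws C(12,5) = 792; complement C(6,5) = 6; favorable 792 - 6 = 786; P = 131/132; answer 131/132
Stage 3: Y2 = 131/132; threaded value p + q = 263; r = 5881; 5881 is prime, so its only divisors are 1 and 5881; count = 2; answer 2
Stage 4: Y3 = 2; m = -47; f(2) = 2*(-20) - 1*(-47) = 7; iterating: f(2)=7, f(3)=34, f(4)=61, f(5)=88, f(6)=115, f(7)=142, f(8)=169, f(9)=196, f(10)=223; answer 223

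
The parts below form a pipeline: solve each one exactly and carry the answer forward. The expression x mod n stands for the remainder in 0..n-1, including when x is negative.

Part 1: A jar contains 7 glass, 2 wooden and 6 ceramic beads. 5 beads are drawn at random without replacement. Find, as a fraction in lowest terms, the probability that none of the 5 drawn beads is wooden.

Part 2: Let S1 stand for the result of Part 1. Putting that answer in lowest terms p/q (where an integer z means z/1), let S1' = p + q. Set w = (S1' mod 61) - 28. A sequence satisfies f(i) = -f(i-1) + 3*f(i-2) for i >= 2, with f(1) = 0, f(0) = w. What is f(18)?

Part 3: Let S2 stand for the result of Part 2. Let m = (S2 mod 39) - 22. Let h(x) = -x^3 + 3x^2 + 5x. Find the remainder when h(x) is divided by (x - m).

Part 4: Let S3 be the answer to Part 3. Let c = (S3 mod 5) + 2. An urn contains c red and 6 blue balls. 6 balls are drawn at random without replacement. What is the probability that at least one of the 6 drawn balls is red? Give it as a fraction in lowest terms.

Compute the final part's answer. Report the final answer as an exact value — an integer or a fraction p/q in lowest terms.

923/924

Part 1: total draws C(15,5) = 3003; favorable C(13,5) = 1287; P = 3/7; answer 3/7
Part 2: S1 = 3/7; threaded value p + q = 10; w = -18; f(2) = -1*(0) + 3*(-18) = -54; iterating: f(2)=-54, f(3)=54, f(4)=-216, f(5)=378, f(6)=-1026, f(7)=2160, f(8)=-5238, f(9)=11718, f(10)=-27432, f(11)=62586, f(12)=-144882, f(13)=332640, f(14)=-767286, f(15)=1765206, f(16)=-4067064, f(17)=9362682, f(18)=-21563874; answer -21563874
Part 3: S2 = -21563874; m = -16; remainder = value at the root: -1*(-16)^3 + 3*(-16)^2 + 5*(-16)^1 = (4096) + (768) + (-80) = 4784; answer 4784
Part 4: S3 = 4784; c = 6; total draws C(12,6) = 924; complement C(6,6) = 1; favorable 924 - 1 = 923; P = 923/924; answer 923/924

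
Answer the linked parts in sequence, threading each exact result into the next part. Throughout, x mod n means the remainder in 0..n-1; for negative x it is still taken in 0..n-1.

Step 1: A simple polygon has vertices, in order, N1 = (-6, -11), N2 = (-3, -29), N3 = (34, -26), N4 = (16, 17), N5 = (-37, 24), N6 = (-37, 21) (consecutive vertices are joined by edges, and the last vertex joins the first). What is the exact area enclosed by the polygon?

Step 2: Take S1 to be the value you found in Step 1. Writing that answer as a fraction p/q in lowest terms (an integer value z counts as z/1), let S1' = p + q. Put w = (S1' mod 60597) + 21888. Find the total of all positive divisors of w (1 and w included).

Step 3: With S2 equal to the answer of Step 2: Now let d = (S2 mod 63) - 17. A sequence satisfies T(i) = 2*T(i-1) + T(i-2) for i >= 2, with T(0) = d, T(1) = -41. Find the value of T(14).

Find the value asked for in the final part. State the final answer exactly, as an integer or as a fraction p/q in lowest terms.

Step 1: cross terms: (-6*-29 - -3*-11)=141, (-3*-26 - 34*-29)=1064, (34*17 - 16*-26)=994, (16*24 - -37*17)=1013, (-37*21 - -37*24)=111, (-37*-11 - -6*21)=533; twice the area = |3856| = 3856; area = 1928; answer 1928
Step 2: S1 = 1928; threaded value p + q = 1929; w = 23817; 23817 = 3 * 17 * 467; sigma = (1 + 3) * (1 + 17) * (1 + 467) = 4 * 18 * 468 = 33696; answer 33696
Step 3: S2 = 33696; d = 37; T(2) = 2*(-41) + 1*(37) = -45; iterating: T(2)=-45, T(3)=-131, T(4)=-307, T(5)=-745, T(6)=-1797, T(7)=-4339, T(8)=-10475, T(9)=-25289, T(10)=-61053, T(11)=-147395, T(12)=-355843, T(13)=-859081, T(14)=-2074005; answer -2074005

-2074005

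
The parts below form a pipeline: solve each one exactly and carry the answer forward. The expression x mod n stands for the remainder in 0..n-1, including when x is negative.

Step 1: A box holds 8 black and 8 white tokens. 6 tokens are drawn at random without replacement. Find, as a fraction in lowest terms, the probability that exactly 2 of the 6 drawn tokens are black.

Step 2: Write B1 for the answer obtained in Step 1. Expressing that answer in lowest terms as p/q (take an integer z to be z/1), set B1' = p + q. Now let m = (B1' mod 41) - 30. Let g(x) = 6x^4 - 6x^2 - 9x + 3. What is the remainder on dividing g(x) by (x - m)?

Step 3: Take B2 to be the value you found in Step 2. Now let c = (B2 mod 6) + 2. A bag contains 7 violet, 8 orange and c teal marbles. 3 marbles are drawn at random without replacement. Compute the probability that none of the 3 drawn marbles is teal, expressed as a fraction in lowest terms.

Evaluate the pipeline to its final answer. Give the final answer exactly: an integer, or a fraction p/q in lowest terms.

91/228

Step 1: total draws C(16,6) = 8008; favorable C(8,2)*C(8,4) = 1960; P = 35/143; answer 35/143
Step 2: B1 = 35/143; threaded value p + q = 178; m = -16; remainder = value at the root: 6*(-16)^4 - 6*(-16)^2 - 9*(-16)^1 + 3 = (393216) + (-1536) + (144) + (3) = 391827; answer 391827
Step 3: B2 = 391827; c = 5; total draws C(20,3) = 1140; favorable C(15,3) = 455; P = 91/228; answer 91/228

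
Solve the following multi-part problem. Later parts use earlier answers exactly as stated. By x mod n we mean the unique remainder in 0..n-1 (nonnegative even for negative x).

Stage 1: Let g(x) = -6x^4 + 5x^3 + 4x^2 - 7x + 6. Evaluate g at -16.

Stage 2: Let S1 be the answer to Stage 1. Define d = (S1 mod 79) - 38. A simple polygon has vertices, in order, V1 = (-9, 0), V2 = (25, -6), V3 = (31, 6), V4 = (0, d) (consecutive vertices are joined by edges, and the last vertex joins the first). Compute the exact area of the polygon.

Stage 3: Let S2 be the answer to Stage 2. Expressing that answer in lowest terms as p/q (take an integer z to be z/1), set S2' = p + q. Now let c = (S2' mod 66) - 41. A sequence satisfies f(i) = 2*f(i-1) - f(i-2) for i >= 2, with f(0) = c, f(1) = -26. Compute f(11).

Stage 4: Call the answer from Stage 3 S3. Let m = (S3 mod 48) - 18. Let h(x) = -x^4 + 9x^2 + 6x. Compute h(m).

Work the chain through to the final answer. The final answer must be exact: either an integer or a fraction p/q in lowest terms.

-36736

Stage 1: -6*(-16)^4 + 5*(-16)^3 + 4*(-16)^2 - 7*(-16)^1 + 6 = (-393216) + (-20480) + (1024) + (112) + (6) = -412554; answer -412554
Stage 2: S1 = -412554; d = 25; cross terms: (-9*-6 - 25*0)=54, (25*6 - 31*-6)=336, (31*25 - 0*6)=775, (0*0 - -9*25)=225; twice the area = |1390| = 1390; area = 695; answer 695
Stage 3: S2 = 695; threaded value p + q = 696; c = -5; f(2) = 2*(-26) - 1*(-5) = -47; iterating: f(2)=-47, f(3)=-68, f(4)=-89, f(5)=-110, f(6)=-131, f(7)=-152, f(8)=-173, f(9)=-194, f(10)=-215, f(11)=-236; answer -236
Stage 4: S3 = -236; m = -14; -1*(-14)^4 + 9*(-14)^2 + 6*(-14)^1 = (-38416) + (1764) + (-84) = -36736; answer -36736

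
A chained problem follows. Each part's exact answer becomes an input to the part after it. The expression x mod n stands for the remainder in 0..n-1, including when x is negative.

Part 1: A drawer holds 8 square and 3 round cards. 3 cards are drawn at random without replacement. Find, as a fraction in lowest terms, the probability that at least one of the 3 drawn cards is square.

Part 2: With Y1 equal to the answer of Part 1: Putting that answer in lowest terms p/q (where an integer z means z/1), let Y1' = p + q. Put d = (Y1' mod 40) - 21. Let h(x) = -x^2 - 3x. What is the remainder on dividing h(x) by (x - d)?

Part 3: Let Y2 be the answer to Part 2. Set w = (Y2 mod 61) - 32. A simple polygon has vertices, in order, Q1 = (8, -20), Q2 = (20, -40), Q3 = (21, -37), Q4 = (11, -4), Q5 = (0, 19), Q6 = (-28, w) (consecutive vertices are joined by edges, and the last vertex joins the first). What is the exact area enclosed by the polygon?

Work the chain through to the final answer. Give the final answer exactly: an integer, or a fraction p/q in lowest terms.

Part 1: total draws C(11,3) = 165; complement C(3,3) = 1; favorable 165 - 1 = 164; P = 164/165; answer 164/165
Part 2: Y1 = 164/165; threaded value p + q = 329; d = -12; remainder = value at the root: -1*(-12)^2 - 3*(-12)^1 = (-144) + (36) = -108; answer -108
Part 3: Y2 = -108; w = -18; cross terms: (8*-40 - 20*-20)=80, (20*-37 - 21*-40)=100, (21*-4 - 11*-37)=323, (11*19 - 0*-4)=209, (0*-18 - -28*19)=532, (-28*-20 - 8*-18)=704; twice the area = |1948| = 1948; area = 974; answer 974

974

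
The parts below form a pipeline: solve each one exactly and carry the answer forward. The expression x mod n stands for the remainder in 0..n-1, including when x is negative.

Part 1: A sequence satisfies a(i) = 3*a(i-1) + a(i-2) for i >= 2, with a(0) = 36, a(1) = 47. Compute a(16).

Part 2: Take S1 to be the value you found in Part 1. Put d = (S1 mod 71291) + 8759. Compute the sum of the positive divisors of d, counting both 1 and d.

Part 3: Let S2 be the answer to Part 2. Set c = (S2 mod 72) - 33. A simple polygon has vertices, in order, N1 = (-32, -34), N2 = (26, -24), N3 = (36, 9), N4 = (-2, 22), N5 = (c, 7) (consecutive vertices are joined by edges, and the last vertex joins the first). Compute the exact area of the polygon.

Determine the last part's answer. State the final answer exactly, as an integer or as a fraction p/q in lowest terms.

Part 1: a(2) = 3*(47) + 1*(36) = 177; iterating: a(2)=177, a(3)=578, a(4)=1911, a(5)=6311, a(6)=20844, a(7)=68843, a(8)=227373, a(9)=750962, a(10)=2480259, a(11)=8191739, a(12)=27055476, a(13)=89358167, a(14)=295129977, a(15)=974748098, a(16)=3219374271; answer 3219374271
Part 2: S1 = 3219374271; d = 24052; 24052 = 2^2 * 7 * 859; sigma = (1 + 2 + 4) * (1 + 7) * (1 + 859) = 7 * 8 * 860 = 48160; answer 48160
Part 3: S2 = 48160; c = 31; cross terms: (-32*-24 - 26*-34)=1652, (26*9 - 36*-24)=1098, (36*22 - -2*9)=810, (-2*7 - 31*22)=-696, (31*-34 - -32*7)=-830; twice the area = |2034| = 2034; area = 1017; answer 1017

1017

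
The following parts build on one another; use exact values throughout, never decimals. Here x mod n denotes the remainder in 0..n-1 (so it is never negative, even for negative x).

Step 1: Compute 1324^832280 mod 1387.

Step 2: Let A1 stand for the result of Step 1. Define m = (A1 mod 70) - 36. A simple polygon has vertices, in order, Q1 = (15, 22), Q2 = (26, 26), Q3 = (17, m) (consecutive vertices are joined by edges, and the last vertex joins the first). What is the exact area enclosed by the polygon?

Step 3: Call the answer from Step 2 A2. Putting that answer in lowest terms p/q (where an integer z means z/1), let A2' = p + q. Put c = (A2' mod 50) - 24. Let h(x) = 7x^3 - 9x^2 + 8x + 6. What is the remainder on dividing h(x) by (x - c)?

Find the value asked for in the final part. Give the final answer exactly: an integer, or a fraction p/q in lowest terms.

10902

Step 1: squarings mod 1387: 1324^1=1324, 1324^2=1195, 1324^4=802, 1324^8=1023, 1324^16=731, 1324^32=366, 1324^64=804, 1324^128=74, 1324^256=1315, 1324^512=1023, 1324^1024=731, 1324^2048=366, 1324^4096=804, 1324^8192=74, 1324^16384=1315, 1324^32768=1023, 1324^65536=731, 1324^131072=366, 1324^262144=804, 1324^524288=74; 1324^832280 = 1324^8 * 1324^16 * 1324^256 * 1324^512 * 1324^4096 * 1324^8192 * 1324^32768 * 1324^262144 * 1324^524288 = 366 (mod 1387); answer 366
Step 2: A1 = 366; m = -20; cross terms: (15*26 - 26*22)=-182, (26*-20 - 17*26)=-962, (17*22 - 15*-20)=674; twice the area = |-470| = 470; area = 235; answer 235
Step 3: A2 = 235; threaded value p + q = 236; c = 12; remainder = value at the root: 7*(12)^3 - 9*(12)^2 + 8*(12)^1 + 6 = (12096) + (-1296) + (96) + (6) = 10902; answer 10902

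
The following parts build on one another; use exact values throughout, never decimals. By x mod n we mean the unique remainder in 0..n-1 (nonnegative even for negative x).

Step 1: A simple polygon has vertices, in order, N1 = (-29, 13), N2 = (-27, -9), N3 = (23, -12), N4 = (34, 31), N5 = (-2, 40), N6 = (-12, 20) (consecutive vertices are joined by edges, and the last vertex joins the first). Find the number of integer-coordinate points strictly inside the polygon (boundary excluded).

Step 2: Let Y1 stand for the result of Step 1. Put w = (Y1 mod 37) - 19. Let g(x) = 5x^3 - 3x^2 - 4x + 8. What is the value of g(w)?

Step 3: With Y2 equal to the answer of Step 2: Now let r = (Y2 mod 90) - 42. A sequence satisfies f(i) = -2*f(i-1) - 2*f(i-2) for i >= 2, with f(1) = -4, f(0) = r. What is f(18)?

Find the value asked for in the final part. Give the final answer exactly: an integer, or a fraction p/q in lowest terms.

-14336

Step 1: cross terms: (-29*-9 - -27*13)=612, (-27*-12 - 23*-9)=531, (23*31 - 34*-12)=1121, (34*40 - -2*31)=1422, (-2*20 - -12*40)=440, (-12*13 - -29*20)=424; twice the area = |4550| = 4550; area = 2275; boundary points = 2 + 1 + 1 + 9 + 10 + 1 = 24; strictly interior points = area - boundary/2 + 1 = 2264; answer 2264
Step 2: Y1 = 2264; w = -12; 5*(-12)^3 - 3*(-12)^2 - 4*(-12)^1 + 8 = (-8640) + (-432) + (48) + (8) = -9016; answer -9016
Step 3: Y2 = -9016; r = 32; f(2) = -2*(-4) - 2*(32) = -56; iterating: f(2)=-56, f(3)=120, f(4)=-128, f(5)=16, f(6)=224, f(7)=-480, f(8)=512, f(9)=-64, f(10)=-896, f(11)=1920, f(12)=-2048, f(13)=256, f(14)=3584, f(15)=-7680, f(16)=8192, f(17)=-1024, f(18)=-14336; answer -14336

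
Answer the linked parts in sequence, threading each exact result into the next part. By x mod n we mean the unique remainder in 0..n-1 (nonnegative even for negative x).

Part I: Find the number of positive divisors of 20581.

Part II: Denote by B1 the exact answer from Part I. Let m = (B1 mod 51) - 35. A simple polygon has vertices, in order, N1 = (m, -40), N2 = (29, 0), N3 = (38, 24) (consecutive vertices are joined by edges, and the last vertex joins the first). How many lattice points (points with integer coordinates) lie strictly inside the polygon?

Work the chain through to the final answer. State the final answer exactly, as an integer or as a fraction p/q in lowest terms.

Part I: 20581 = 11 * 1871; number of divisors = (1+1) * (1+1) = 4; answer 4
Part II: B1 = 4; m = -31; cross terms: (-31*0 - 29*-40)=1160, (29*24 - 38*0)=696, (38*-40 - -31*24)=-776; twice the area = |1080| = 1080; area = 540; boundary points = 20 + 3 + 1 = 24; strictly interior points = area - boundary/2 + 1 = 529; answer 529

529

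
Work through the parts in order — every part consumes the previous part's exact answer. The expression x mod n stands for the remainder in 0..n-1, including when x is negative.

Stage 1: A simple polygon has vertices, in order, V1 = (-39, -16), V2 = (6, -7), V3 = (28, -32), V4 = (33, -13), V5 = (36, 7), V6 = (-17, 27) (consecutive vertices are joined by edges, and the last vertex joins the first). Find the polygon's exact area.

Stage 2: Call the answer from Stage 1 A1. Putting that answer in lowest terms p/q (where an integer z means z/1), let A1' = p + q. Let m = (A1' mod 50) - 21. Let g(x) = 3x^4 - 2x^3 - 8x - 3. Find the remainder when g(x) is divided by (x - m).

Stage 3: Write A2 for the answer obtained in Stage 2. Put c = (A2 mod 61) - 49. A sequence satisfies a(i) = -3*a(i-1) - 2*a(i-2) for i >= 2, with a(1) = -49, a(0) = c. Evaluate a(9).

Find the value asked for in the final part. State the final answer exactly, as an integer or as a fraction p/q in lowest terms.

-22489

Stage 1: cross terms: (-39*-7 - 6*-16)=369, (6*-32 - 28*-7)=4, (28*-13 - 33*-32)=692, (33*7 - 36*-13)=699, (36*27 - -17*7)=1091, (-17*-16 - -39*27)=1325; twice the area = |4180| = 4180; area = 2090; answer 2090
Stage 2: A1 = 2090; threaded value p + q = 2091; m = 20; remainder = value at the root: 3*(20)^4 - 2*(20)^3 - 8*(20)^1 - 3 = (480000) + (-16000) + (-160) + (-3) = 463837; answer 463837
Stage 3: A2 = 463837; c = 5; a(2) = -3*(-49) - 2*(5) = 137; iterating: a(2)=137, a(3)=-313, a(4)=665, a(5)=-1369, a(6)=2777, a(7)=-5593, a(8)=11225, a(9)=-22489; answer -22489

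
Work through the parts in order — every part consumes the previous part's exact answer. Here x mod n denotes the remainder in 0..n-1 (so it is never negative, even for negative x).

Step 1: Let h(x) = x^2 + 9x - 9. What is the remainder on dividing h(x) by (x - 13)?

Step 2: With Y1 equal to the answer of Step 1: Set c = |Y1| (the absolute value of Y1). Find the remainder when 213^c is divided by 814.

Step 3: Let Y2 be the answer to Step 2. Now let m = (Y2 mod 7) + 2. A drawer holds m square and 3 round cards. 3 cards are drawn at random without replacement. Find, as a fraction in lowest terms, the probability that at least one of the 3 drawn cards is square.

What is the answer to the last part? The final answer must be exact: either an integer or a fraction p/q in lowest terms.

19/20

Step 1: remainder = value at the root: 1*(13)^2 + 9*(13)^1 - 9 = (169) + (117) + (-9) = 277; answer 277
Step 2: Y1 = 277; c = 277; squarings mod 814: 213^1=213, 213^2=599, 213^4=641, 213^8=625, 213^16=719, 213^32=71, 213^64=157, 213^128=229, 213^256=345; 213^277 = 213^1 * 213^4 * 213^16 * 213^256 = 687 (mod 814); answer 687
Step 3: Y2 = 687; m = 3; total draws C(6,3) = 20; complement C(3,3) = 1; favorable 20 - 1 = 19; P = 19/20; answer 19/20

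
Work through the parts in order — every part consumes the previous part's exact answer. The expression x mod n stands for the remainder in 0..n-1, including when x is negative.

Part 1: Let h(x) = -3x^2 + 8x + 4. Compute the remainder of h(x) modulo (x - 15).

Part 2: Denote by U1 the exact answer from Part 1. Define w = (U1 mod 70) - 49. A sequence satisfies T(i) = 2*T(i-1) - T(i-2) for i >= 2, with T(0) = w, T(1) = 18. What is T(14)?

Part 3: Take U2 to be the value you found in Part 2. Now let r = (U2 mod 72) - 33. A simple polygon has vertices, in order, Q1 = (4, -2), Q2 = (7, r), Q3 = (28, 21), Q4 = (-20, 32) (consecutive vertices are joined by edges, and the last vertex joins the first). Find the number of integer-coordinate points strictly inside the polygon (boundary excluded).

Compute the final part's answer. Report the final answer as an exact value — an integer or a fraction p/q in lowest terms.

464

Part 1: remainder = value at the root: -3*(15)^2 + 8*(15)^1 + 4 = (-675) + (120) + (4) = -551; answer -551
Part 2: U1 = -551; w = -40; T(2) = 2*(18) - 1*(-40) = 76; iterating: T(2)=76, T(3)=134, T(4)=192, T(5)=250, T(6)=308, T(7)=366, T(8)=424, T(9)=482, T(10)=540, T(11)=598, T(12)=656, T(13)=714, T(14)=772; answer 772
Part 3: U2 = 772; r = 19; cross terms: (4*19 - 7*-2)=90, (7*21 - 28*19)=-385, (28*32 - -20*21)=1316, (-20*-2 - 4*32)=-88; twice the area = |933| = 933; area = 933/2; boundary points = 3 + 1 + 1 + 2 = 7; strictly interior points = area - boundary/2 + 1 = 464; answer 464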